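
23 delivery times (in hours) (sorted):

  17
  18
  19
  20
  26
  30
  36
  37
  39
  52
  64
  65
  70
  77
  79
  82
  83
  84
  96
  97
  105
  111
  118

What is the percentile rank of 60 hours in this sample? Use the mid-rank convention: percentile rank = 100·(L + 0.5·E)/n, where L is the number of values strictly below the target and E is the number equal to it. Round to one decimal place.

43.5

Count below 60: L = 10; count equal: E = 0; n = 23.
Percentile rank = 100·(10 + 0.5·0)/23 = 100·10/23 = 43.48.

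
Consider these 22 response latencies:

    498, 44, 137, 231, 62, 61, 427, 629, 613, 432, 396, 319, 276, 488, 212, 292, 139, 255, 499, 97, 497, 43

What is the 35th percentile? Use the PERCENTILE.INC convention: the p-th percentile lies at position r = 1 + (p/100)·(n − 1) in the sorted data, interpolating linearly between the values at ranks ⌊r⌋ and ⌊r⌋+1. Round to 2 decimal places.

Sorted: 43, 44, 61, 62, 97, 137, 139, 212, 231, 255, 276, 292, 319, 396, 427, 432, 488, 497, 498, 499, 613, 629.
n = 22.
r = 1 + (35/100)·(22 − 1) = 1 + 7.35 = 8.35.
Rank 8 is 212 and rank 9 is 231.
Interpolate: 212 + 0.35·(231 − 212) = 212 + 0.35·19 = 218.65.

218.65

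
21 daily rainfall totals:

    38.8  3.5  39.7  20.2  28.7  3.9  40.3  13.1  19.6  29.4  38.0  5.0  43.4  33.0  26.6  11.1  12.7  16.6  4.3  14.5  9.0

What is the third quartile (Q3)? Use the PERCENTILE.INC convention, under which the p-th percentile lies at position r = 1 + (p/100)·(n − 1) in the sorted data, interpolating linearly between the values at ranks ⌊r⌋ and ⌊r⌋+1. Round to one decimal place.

Sorted: 3.5, 3.9, 4.3, 5.0, 9.0, 11.1, 12.7, 13.1, 14.5, 16.6, 19.6, 20.2, 26.6, 28.7, 29.4, 33.0, 38.0, 38.8, 39.7, 40.3, 43.4.
n = 21.
r = 1 + (75/100)·(21 − 1) = 1 + 15 = 16.
r is an integer, so P75 is the value at rank 16: 33.0.

33.0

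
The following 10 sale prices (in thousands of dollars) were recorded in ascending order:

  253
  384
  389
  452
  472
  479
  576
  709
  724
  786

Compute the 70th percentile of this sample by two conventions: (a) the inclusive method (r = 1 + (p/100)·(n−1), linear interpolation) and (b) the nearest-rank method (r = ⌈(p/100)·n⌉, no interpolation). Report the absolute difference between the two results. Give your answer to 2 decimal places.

39.90

n = 10.
(a) r = 7.3; between ranks 7 (576) and 8 (709): 615.9.
(b) the nearest-rank method: rank 7 → 576.
|615.9 − 576| = 39.9.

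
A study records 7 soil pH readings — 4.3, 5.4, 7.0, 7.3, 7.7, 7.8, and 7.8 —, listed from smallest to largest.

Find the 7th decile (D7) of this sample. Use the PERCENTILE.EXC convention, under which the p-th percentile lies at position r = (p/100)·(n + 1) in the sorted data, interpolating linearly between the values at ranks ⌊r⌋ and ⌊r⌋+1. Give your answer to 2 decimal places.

n = 7.
r = (70/100)·(7 + 1) = 5.6.
Rank 5 is 7.7 and rank 6 is 7.8.
Interpolate: 7.7 + 0.6·(7.8 − 7.7) = 7.7 + 0.6·0.1 = 7.76.

7.76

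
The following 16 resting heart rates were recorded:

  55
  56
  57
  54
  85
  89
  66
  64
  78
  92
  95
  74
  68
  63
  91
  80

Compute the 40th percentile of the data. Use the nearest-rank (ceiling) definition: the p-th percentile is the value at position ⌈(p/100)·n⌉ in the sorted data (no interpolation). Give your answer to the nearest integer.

66

Sorted: 54, 55, 56, 57, 63, 64, 66, 68, 74, 78, 80, 85, 89, 91, 92, 95.
n = 16.
Position = ⌈40/100 · 16⌉ = ⌈6.4⌉ = 7.
The value at rank 7 is 66.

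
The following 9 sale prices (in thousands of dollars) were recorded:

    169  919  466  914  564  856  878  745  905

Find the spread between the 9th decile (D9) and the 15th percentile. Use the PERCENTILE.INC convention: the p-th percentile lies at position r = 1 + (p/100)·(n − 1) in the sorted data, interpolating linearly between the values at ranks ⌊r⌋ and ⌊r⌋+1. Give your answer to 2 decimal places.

Sorted: 169, 466, 564, 745, 856, 878, 905, 914, 919.
n = 9.
P15: r = 2.2; ranks 2–3 are 466, 564; interpolating gives 485.6.
P90: r = 8.2; ranks 8–9 are 914, 919; interpolating gives 915.
Difference: 915 − 485.6 = 429.4.

429.40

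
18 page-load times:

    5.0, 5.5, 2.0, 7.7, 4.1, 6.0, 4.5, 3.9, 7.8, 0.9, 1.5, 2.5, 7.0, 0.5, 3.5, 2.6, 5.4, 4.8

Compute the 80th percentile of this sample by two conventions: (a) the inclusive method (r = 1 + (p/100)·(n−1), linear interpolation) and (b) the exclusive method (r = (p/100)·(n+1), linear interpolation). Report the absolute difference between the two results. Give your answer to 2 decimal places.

0.40

Sorted: 0.5, 0.9, 1.5, 2.0, 2.5, 2.6, 3.5, 3.9, 4.1, 4.5, 4.8, 5.0, 5.4, 5.5, 6.0, 7.0, 7.7, 7.8.
n = 18.
(a) r = 14.6; between ranks 14 (5.5) and 15 (6.0): 5.8.
(b) r = 15.2; between ranks 15 (6.0) and 16 (7.0): 6.2.
|5.8 − 6.2| = 0.4.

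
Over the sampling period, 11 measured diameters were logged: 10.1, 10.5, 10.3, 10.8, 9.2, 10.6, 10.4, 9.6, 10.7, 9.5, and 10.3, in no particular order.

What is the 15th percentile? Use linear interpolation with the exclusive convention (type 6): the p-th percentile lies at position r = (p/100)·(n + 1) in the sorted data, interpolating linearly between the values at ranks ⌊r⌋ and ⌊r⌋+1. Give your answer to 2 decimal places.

9.44

Sorted: 9.2, 9.5, 9.6, 10.1, 10.3, 10.3, 10.4, 10.5, 10.6, 10.7, 10.8.
n = 11.
r = (15/100)·(11 + 1) = 1.8.
Rank 1 is 9.2 and rank 2 is 9.5.
Interpolate: 9.2 + 0.8·(9.5 − 9.2) = 9.2 + 0.8·0.3 = 9.44.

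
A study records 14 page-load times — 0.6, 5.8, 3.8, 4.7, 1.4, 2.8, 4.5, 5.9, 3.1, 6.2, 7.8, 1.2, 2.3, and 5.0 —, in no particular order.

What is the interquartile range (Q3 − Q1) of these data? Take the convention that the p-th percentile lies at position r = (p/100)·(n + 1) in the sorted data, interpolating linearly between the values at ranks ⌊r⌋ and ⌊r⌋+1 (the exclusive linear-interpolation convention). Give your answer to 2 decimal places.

Sorted: 0.6, 1.2, 1.4, 2.3, 2.8, 3.1, 3.8, 4.5, 4.7, 5.0, 5.8, 5.9, 6.2, 7.8.
n = 14.
P25: r = 3.75; ranks 3–4 are 1.4, 2.3; interpolating gives 2.075.
P75: r = 11.25; ranks 11–12 are 5.8, 5.9; interpolating gives 5.825.
Difference: 5.825 − 2.075 = 3.75.

3.75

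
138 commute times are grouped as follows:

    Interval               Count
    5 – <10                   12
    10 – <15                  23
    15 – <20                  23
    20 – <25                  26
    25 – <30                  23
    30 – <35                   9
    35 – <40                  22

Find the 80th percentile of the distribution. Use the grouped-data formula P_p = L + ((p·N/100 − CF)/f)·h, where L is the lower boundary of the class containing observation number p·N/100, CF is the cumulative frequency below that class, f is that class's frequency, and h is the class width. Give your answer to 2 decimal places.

N = 138; target position k = 80/100 · 138 = 110.4.
Cumulative frequencies: 12, 35, 58, 84, 107, 116, 138.
Observation 110.4 falls in the class 30 – <35.
L = 30, CF = 107, f = 9, h = 5.
P80 = 30 + ((110.4 − 107)/9)·5 = 30 + 1.88889 = 31.8889.

31.89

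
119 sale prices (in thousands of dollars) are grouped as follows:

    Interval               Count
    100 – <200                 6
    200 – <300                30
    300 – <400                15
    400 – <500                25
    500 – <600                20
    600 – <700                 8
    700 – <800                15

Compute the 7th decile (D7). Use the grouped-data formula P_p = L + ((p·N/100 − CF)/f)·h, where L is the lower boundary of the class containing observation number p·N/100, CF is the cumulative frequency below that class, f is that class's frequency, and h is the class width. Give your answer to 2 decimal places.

536.50

N = 119; target position k = 70/100 · 119 = 83.3.
Cumulative frequencies: 6, 36, 51, 76, 96, 104, 119.
Observation 83.3 falls in the class 500 – <600.
L = 500, CF = 76, f = 20, h = 100.
P70 = 500 + ((83.3 − 76)/20)·100 = 500 + 36.5 = 536.5.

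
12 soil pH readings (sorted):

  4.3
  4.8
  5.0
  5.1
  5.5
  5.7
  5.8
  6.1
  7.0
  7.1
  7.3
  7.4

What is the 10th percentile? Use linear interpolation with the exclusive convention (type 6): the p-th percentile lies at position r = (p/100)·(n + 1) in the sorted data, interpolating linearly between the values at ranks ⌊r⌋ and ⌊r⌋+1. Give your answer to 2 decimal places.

n = 12.
r = (10/100)·(12 + 1) = 1.3.
Rank 1 is 4.3 and rank 2 is 4.8.
Interpolate: 4.3 + 0.3·(4.8 − 4.3) = 4.3 + 0.3·0.5 = 4.45.

4.45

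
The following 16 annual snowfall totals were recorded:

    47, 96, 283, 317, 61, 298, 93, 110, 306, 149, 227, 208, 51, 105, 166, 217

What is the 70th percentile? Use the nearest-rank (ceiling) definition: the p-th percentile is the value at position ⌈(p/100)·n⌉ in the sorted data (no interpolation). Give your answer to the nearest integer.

227

Sorted: 47, 51, 61, 93, 96, 105, 110, 149, 166, 208, 217, 227, 283, 298, 306, 317.
n = 16.
Position = ⌈70/100 · 16⌉ = ⌈11.2⌉ = 12.
The value at rank 12 is 227.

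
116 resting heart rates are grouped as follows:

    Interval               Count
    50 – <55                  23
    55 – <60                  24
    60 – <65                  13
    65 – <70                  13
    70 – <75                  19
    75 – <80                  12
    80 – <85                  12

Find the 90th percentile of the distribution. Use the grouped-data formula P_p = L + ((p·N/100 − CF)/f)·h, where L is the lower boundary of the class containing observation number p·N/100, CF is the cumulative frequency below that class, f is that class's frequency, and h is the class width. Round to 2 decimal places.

N = 116; target position k = 90/100 · 116 = 104.4.
Cumulative frequencies: 23, 47, 60, 73, 92, 104, 116.
Observation 104.4 falls in the class 80 – <85.
L = 80, CF = 104, f = 12, h = 5.
P90 = 80 + ((104.4 − 104)/12)·5 = 80 + 0.166667 = 80.1667.

80.17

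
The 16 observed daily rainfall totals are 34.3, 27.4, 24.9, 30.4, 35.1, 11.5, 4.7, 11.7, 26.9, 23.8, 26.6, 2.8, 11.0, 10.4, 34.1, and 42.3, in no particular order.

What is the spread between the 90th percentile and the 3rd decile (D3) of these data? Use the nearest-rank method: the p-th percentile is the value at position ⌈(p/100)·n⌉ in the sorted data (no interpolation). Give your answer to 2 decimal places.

23.60

Sorted: 2.8, 4.7, 10.4, 11.0, 11.5, 11.7, 23.8, 24.9, 26.6, 26.9, 27.4, 30.4, 34.1, 34.3, 35.1, 42.3.
n = 16.
P30: rank ⌈30/100·16⌉ = 5 → 11.5.
P90: rank ⌈90/100·16⌉ = 15 → 35.1.
Difference: 35.1 − 11.5 = 23.6.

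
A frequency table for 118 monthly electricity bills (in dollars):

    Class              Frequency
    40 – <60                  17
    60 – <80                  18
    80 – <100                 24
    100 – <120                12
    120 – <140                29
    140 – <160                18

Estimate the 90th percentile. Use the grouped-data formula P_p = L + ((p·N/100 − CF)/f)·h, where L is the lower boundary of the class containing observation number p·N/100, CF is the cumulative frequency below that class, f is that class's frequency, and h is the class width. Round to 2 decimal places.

146.89

N = 118; target position k = 90/100 · 118 = 106.2.
Cumulative frequencies: 17, 35, 59, 71, 100, 118.
Observation 106.2 falls in the class 140 – <160.
L = 140, CF = 100, f = 18, h = 20.
P90 = 140 + ((106.2 − 100)/18)·20 = 140 + 6.88889 = 146.889.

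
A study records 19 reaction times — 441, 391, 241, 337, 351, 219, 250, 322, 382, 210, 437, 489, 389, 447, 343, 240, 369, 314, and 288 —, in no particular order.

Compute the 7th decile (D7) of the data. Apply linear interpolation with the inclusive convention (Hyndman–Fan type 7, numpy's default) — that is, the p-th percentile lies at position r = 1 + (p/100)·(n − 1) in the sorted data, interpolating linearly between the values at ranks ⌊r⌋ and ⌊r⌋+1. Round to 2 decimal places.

Sorted: 210, 219, 240, 241, 250, 288, 314, 322, 337, 343, 351, 369, 382, 389, 391, 437, 441, 447, 489.
n = 19.
r = 1 + (70/100)·(19 − 1) = 1 + 12.6 = 13.6.
Rank 13 is 382 and rank 14 is 389.
Interpolate: 382 + 0.6·(389 − 382) = 382 + 0.6·7 = 386.2.

386.20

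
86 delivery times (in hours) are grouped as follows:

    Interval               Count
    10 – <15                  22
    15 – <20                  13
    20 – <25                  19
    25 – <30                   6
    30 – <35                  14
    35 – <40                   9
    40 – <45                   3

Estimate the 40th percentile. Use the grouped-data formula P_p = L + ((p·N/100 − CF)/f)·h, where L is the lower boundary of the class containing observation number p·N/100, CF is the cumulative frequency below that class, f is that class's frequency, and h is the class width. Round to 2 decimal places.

N = 86; target position k = 40/100 · 86 = 34.4.
Cumulative frequencies: 22, 35, 54, 60, 74, 83, 86.
Observation 34.4 falls in the class 15 – <20.
L = 15, CF = 22, f = 13, h = 5.
P40 = 15 + ((34.4 − 22)/13)·5 = 15 + 4.76923 = 19.7692.

19.77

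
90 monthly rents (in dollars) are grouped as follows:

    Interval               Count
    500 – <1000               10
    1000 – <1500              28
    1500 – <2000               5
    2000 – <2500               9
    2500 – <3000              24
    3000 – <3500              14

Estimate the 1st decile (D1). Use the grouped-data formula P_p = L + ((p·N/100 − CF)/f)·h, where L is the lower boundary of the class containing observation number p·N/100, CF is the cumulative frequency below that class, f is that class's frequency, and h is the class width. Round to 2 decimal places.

N = 90; target position k = 10/100 · 90 = 9.
Cumulative frequencies: 10, 38, 43, 52, 76, 90.
Observation 9 falls in the class 500 – <1000.
L = 500, CF = 0, f = 10, h = 500.
P10 = 500 + ((9 − 0)/10)·500 = 500 + 450 = 950.

950.00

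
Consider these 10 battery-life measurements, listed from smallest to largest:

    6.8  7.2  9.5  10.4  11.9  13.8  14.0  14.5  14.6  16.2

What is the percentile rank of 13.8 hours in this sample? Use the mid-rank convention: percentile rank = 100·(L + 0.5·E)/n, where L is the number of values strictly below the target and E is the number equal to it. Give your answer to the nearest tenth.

Count below 13.8: L = 5; count equal: E = 1; n = 10.
Percentile rank = 100·(5 + 0.5·1)/10 = 100·5.5/10 = 55.

55.0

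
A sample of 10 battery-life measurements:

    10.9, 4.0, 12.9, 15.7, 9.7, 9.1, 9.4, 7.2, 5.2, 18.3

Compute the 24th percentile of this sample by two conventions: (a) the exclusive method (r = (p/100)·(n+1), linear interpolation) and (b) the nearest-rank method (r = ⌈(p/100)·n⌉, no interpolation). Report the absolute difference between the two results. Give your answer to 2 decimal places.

0.72

Sorted: 4.0, 5.2, 7.2, 9.1, 9.4, 9.7, 10.9, 12.9, 15.7, 18.3.
n = 10.
(a) r = 2.64; between ranks 2 (5.2) and 3 (7.2): 6.48.
(b) the nearest-rank method: rank 3 → 7.2.
|6.48 − 7.2| = 0.72.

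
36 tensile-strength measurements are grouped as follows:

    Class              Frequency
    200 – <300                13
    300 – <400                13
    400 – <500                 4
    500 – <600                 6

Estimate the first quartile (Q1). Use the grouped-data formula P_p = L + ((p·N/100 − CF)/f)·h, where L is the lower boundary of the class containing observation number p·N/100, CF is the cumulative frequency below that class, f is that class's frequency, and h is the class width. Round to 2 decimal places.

269.23

N = 36; target position k = 25/100 · 36 = 9.
Cumulative frequencies: 13, 26, 30, 36.
Observation 9 falls in the class 200 – <300.
L = 200, CF = 0, f = 13, h = 100.
P25 = 200 + ((9 − 0)/13)·100 = 200 + 69.2308 = 269.231.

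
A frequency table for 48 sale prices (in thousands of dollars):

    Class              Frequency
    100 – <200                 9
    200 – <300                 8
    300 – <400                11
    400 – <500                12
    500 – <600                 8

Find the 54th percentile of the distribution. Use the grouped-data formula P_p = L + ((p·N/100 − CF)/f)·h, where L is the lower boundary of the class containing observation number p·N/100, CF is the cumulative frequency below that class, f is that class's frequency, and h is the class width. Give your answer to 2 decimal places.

N = 48; target position k = 54/100 · 48 = 25.92.
Cumulative frequencies: 9, 17, 28, 40, 48.
Observation 25.92 falls in the class 300 – <400.
L = 300, CF = 17, f = 11, h = 100.
P54 = 300 + ((25.92 − 17)/11)·100 = 300 + 81.0909 = 381.091.

381.09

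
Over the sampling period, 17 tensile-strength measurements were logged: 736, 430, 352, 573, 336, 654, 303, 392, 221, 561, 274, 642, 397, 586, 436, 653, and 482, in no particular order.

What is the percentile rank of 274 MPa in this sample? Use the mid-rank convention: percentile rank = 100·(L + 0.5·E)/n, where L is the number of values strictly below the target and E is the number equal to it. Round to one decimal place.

8.8

Sorted: 221, 274, 303, 336, 352, 392, 397, 430, 436, 482, 561, 573, 586, 642, 653, 654, 736.
Count below 274: L = 1; count equal: E = 1; n = 17.
Percentile rank = 100·(1 + 0.5·1)/17 = 100·1.5/17 = 8.824.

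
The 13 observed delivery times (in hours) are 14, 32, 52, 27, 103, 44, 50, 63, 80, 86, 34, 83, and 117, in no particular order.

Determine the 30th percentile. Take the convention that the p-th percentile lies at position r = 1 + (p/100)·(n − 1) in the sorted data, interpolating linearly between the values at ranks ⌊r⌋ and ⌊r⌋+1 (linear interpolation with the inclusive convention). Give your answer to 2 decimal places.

Sorted: 14, 27, 32, 34, 44, 50, 52, 63, 80, 83, 86, 103, 117.
n = 13.
r = 1 + (30/100)·(13 − 1) = 1 + 3.6 = 4.6.
Rank 4 is 34 and rank 5 is 44.
Interpolate: 34 + 0.6·(44 − 34) = 34 + 0.6·10 = 40.

40.00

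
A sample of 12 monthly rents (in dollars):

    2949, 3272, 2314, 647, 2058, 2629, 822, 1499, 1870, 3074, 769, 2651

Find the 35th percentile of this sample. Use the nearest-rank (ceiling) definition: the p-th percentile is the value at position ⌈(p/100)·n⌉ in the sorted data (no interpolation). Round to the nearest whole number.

1870

Sorted: 647, 769, 822, 1499, 1870, 2058, 2314, 2629, 2651, 2949, 3074, 3272.
n = 12.
Position = ⌈35/100 · 12⌉ = ⌈4.2⌉ = 5.
The value at rank 5 is 1870.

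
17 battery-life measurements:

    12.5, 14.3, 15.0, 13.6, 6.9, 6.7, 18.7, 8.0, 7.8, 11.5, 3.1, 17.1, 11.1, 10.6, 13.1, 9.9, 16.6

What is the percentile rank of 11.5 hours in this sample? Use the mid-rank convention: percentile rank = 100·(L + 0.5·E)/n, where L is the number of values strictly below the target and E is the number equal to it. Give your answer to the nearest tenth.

50.0

Sorted: 3.1, 6.7, 6.9, 7.8, 8.0, 9.9, 10.6, 11.1, 11.5, 12.5, 13.1, 13.6, 14.3, 15.0, 16.6, 17.1, 18.7.
Count below 11.5: L = 8; count equal: E = 1; n = 17.
Percentile rank = 100·(8 + 0.5·1)/17 = 100·8.5/17 = 50.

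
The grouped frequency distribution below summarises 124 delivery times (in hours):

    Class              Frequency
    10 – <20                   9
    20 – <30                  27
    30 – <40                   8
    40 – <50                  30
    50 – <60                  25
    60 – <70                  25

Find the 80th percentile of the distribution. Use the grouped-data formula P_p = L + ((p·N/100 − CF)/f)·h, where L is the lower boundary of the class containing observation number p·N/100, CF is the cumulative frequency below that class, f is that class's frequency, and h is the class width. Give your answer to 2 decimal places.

60.08

N = 124; target position k = 80/100 · 124 = 99.2.
Cumulative frequencies: 9, 36, 44, 74, 99, 124.
Observation 99.2 falls in the class 60 – <70.
L = 60, CF = 99, f = 25, h = 10.
P80 = 60 + ((99.2 − 99)/25)·10 = 60 + 0.08 = 60.08.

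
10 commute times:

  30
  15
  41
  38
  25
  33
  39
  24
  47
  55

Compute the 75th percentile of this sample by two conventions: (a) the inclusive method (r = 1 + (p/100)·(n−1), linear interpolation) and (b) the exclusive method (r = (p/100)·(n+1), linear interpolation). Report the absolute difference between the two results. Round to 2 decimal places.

Sorted: 15, 24, 25, 30, 33, 38, 39, 41, 47, 55.
n = 10.
(a) r = 7.75; between ranks 7 (39) and 8 (41): 40.5.
(b) r = 8.25; between ranks 8 (41) and 9 (47): 42.5.
|40.5 − 42.5| = 2.

2.00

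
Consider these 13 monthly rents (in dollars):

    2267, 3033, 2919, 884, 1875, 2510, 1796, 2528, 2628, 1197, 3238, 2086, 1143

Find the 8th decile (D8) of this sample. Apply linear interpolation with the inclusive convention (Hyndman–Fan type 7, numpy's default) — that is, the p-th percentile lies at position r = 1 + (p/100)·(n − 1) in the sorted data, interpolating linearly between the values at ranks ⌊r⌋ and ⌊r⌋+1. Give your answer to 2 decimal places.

2802.60

Sorted: 884, 1143, 1197, 1796, 1875, 2086, 2267, 2510, 2528, 2628, 2919, 3033, 3238.
n = 13.
r = 1 + (80/100)·(13 − 1) = 1 + 9.6 = 10.6.
Rank 10 is 2628 and rank 11 is 2919.
Interpolate: 2628 + 0.6·(2919 − 2628) = 2628 + 0.6·291 = 2802.6.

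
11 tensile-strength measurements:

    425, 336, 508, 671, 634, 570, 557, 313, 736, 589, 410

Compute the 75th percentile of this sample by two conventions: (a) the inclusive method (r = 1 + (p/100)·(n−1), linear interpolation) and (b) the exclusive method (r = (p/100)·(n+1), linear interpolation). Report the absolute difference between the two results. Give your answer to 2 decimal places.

Sorted: 313, 336, 410, 425, 508, 557, 570, 589, 634, 671, 736.
n = 11.
(a) r = 8.5; between ranks 8 (589) and 9 (634): 611.5.
(b) r = 9 → value at rank 9 = 634.
|611.5 − 634| = 22.5.

22.50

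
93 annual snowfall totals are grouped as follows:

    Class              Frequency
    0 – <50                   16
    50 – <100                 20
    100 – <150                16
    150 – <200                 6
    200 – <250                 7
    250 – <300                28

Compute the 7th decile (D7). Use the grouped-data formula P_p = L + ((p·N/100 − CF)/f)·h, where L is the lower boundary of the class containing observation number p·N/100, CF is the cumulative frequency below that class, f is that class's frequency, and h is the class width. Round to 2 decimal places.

N = 93; target position k = 70/100 · 93 = 65.1.
Cumulative frequencies: 16, 36, 52, 58, 65, 93.
Observation 65.1 falls in the class 250 – <300.
L = 250, CF = 65, f = 28, h = 50.
P70 = 250 + ((65.1 − 65)/28)·50 = 250 + 0.178571 = 250.179.

250.18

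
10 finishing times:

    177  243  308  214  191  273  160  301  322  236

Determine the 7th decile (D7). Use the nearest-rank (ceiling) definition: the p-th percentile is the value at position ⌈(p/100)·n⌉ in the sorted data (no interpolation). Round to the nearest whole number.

Sorted: 160, 177, 191, 214, 236, 243, 273, 301, 308, 322.
n = 10.
Position = ⌈70/100 · 10⌉ = ⌈7⌉ = 7.
The value at rank 7 is 273.

273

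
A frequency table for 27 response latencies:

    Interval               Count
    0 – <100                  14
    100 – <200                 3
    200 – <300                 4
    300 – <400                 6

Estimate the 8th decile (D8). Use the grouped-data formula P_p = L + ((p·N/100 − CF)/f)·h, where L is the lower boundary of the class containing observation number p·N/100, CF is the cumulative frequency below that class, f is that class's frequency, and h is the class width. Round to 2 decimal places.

N = 27; target position k = 80/100 · 27 = 21.6.
Cumulative frequencies: 14, 17, 21, 27.
Observation 21.6 falls in the class 300 – <400.
L = 300, CF = 21, f = 6, h = 100.
P80 = 300 + ((21.6 − 21)/6)·100 = 300 + 10 = 310.

310.00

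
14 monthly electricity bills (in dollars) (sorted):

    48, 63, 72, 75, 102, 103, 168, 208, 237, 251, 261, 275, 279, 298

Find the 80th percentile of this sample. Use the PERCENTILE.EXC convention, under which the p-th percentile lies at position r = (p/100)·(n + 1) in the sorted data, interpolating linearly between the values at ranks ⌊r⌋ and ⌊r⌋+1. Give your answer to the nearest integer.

n = 14.
r = (80/100)·(14 + 1) = 12.
r is an integer, so P80 is the value at rank 12: 275.

275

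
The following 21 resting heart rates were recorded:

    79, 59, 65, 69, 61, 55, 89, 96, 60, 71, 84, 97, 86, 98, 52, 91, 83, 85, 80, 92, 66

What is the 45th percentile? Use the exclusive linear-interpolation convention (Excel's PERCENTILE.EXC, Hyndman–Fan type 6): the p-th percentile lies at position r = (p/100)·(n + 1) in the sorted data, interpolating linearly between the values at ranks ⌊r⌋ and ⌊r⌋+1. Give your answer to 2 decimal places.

78.20

Sorted: 52, 55, 59, 60, 61, 65, 66, 69, 71, 79, 80, 83, 84, 85, 86, 89, 91, 92, 96, 97, 98.
n = 21.
r = (45/100)·(21 + 1) = 9.9.
Rank 9 is 71 and rank 10 is 79.
Interpolate: 71 + 0.9·(79 − 71) = 71 + 0.9·8 = 78.2.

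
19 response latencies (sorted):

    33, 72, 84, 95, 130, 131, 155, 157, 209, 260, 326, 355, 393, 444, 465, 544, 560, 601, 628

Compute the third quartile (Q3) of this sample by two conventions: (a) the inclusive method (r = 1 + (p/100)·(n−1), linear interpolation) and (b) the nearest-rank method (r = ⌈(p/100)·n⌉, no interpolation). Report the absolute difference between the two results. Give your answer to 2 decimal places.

10.50

n = 19.
(a) r = 14.5; between ranks 14 (444) and 15 (465): 454.5.
(b) the nearest-rank method: rank 15 → 465.
|454.5 − 465| = 10.5.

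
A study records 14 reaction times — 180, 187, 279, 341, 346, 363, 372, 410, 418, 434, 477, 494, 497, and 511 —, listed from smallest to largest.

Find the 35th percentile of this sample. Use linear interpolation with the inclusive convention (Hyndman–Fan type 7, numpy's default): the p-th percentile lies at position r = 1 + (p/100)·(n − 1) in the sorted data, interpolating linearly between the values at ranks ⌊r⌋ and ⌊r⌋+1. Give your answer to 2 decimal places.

n = 14.
r = 1 + (35/100)·(14 − 1) = 1 + 4.55 = 5.55.
Rank 5 is 346 and rank 6 is 363.
Interpolate: 346 + 0.55·(363 − 346) = 346 + 0.55·17 = 355.35.

355.35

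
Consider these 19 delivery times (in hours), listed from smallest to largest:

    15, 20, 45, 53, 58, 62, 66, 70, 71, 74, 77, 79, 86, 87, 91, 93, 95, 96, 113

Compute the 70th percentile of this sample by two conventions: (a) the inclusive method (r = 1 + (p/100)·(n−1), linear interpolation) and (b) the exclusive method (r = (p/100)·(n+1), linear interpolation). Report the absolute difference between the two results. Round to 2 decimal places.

0.40

n = 19.
(a) r = 13.6; between ranks 13 (86) and 14 (87): 86.6.
(b) r = 14 → value at rank 14 = 87.
|86.6 − 87| = 0.4.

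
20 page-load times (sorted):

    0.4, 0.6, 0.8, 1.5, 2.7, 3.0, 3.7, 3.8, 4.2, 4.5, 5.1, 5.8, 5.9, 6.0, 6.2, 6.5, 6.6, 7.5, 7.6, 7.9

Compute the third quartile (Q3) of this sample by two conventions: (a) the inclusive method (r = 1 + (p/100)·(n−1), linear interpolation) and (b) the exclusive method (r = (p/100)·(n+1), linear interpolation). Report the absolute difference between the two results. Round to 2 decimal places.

n = 20.
(a) r = 15.25; between ranks 15 (6.2) and 16 (6.5): 6.275.
(b) r = 15.75; between ranks 15 (6.2) and 16 (6.5): 6.425.
|6.275 − 6.425| = 0.15.

0.15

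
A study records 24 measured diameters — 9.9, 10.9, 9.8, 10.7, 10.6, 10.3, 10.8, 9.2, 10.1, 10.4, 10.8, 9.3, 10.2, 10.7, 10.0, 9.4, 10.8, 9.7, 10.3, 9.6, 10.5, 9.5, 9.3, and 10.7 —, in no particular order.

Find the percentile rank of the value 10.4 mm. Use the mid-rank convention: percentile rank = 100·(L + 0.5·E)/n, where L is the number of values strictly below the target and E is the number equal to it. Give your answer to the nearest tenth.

60.4

Sorted: 9.2, 9.3, 9.3, 9.4, 9.5, 9.6, 9.7, 9.8, 9.9, 10.0, 10.1, 10.2, 10.3, 10.3, 10.4, 10.5, 10.6, 10.7, 10.7, 10.7, 10.8, 10.8, 10.8, 10.9.
Count below 10.4: L = 14; count equal: E = 1; n = 24.
Percentile rank = 100·(14 + 0.5·1)/24 = 100·14.5/24 = 60.42.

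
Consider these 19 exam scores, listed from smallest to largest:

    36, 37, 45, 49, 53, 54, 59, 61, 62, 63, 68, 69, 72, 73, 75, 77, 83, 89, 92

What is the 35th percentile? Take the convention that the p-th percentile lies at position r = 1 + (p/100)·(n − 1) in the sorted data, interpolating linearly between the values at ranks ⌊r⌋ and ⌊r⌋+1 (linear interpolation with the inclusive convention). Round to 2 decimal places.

59.60

n = 19.
r = 1 + (35/100)·(19 − 1) = 1 + 6.3 = 7.3.
Rank 7 is 59 and rank 8 is 61.
Interpolate: 59 + 0.3·(61 − 59) = 59 + 0.3·2 = 59.6.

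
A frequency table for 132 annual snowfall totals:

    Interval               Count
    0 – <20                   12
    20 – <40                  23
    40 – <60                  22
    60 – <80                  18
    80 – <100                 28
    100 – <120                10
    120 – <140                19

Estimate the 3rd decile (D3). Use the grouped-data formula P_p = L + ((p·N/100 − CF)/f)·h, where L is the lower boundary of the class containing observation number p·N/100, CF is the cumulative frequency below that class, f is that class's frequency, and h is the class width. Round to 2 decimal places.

44.18

N = 132; target position k = 30/100 · 132 = 39.6.
Cumulative frequencies: 12, 35, 57, 75, 103, 113, 132.
Observation 39.6 falls in the class 40 – <60.
L = 40, CF = 35, f = 22, h = 20.
P30 = 40 + ((39.6 − 35)/22)·20 = 40 + 4.18182 = 44.1818.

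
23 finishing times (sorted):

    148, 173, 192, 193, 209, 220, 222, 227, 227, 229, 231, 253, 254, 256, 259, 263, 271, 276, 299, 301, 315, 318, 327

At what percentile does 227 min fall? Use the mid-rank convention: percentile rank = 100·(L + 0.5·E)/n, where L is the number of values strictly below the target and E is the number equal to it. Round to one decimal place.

Count below 227: L = 7; count equal: E = 2; n = 23.
Percentile rank = 100·(7 + 0.5·2)/23 = 100·8/23 = 34.78.

34.8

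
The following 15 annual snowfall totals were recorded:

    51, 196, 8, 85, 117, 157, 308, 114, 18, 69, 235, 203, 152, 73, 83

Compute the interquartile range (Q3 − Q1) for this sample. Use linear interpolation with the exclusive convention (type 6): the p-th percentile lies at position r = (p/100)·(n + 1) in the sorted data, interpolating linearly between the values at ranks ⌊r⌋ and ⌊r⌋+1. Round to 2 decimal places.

127.00

Sorted: 8, 18, 51, 69, 73, 83, 85, 114, 117, 152, 157, 196, 203, 235, 308.
n = 15.
P25: r = 4 (integer) → 69.
P75: r = 12 (integer) → 196.
Difference: 196 − 69 = 127.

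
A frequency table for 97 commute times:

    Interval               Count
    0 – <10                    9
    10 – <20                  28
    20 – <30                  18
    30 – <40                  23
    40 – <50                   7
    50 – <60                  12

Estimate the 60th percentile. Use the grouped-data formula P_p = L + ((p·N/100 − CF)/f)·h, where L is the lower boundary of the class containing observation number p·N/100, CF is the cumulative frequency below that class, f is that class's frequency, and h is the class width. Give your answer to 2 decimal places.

N = 97; target position k = 60/100 · 97 = 58.2.
Cumulative frequencies: 9, 37, 55, 78, 85, 97.
Observation 58.2 falls in the class 30 – <40.
L = 30, CF = 55, f = 23, h = 10.
P60 = 30 + ((58.2 − 55)/23)·10 = 30 + 1.3913 = 31.3913.

31.39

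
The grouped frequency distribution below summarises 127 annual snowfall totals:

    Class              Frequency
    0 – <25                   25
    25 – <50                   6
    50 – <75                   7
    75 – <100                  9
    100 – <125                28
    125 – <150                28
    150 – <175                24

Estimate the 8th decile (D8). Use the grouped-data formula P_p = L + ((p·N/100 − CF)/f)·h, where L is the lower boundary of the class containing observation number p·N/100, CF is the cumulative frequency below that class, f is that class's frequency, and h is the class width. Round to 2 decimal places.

N = 127; target position k = 80/100 · 127 = 101.6.
Cumulative frequencies: 25, 31, 38, 47, 75, 103, 127.
Observation 101.6 falls in the class 125 – <150.
L = 125, CF = 75, f = 28, h = 25.
P80 = 125 + ((101.6 − 75)/28)·25 = 125 + 23.75 = 148.75.

148.75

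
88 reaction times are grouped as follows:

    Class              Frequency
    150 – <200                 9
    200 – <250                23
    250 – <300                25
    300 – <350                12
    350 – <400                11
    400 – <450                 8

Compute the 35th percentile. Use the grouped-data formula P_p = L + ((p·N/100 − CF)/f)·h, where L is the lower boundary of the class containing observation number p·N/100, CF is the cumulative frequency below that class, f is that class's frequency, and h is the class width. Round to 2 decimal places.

247.39

N = 88; target position k = 35/100 · 88 = 30.8.
Cumulative frequencies: 9, 32, 57, 69, 80, 88.
Observation 30.8 falls in the class 200 – <250.
L = 200, CF = 9, f = 23, h = 50.
P35 = 200 + ((30.8 − 9)/23)·50 = 200 + 47.3913 = 247.391.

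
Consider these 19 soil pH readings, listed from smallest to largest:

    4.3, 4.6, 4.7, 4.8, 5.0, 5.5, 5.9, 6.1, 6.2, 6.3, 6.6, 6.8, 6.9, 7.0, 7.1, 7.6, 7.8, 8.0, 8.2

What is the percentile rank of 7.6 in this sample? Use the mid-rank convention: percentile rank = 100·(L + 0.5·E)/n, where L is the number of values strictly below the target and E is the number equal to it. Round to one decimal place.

81.6

Count below 7.6: L = 15; count equal: E = 1; n = 19.
Percentile rank = 100·(15 + 0.5·1)/19 = 100·15.5/19 = 81.58.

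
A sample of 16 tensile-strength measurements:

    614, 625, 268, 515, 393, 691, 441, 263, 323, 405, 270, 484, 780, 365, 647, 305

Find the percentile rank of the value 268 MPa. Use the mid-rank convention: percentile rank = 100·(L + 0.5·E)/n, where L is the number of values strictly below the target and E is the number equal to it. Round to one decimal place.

9.4

Sorted: 263, 268, 270, 305, 323, 365, 393, 405, 441, 484, 515, 614, 625, 647, 691, 780.
Count below 268: L = 1; count equal: E = 1; n = 16.
Percentile rank = 100·(1 + 0.5·1)/16 = 100·1.5/16 = 9.375.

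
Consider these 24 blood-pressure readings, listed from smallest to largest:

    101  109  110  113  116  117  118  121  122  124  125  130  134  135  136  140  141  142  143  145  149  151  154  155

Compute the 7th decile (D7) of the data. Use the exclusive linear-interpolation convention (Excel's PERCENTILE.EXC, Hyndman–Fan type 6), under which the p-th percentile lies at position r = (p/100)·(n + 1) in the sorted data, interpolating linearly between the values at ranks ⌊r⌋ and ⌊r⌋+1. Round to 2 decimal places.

141.50

n = 24.
r = (70/100)·(24 + 1) = 17.5.
Rank 17 is 141 and rank 18 is 142.
Interpolate: 141 + 0.5·(142 − 141) = 141 + 0.5·1 = 141.5.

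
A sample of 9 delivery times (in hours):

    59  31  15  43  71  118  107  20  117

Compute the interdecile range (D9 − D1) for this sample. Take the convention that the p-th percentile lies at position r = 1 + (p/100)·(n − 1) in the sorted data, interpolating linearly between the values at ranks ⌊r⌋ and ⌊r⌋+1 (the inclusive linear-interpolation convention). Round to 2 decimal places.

Sorted: 15, 20, 31, 43, 59, 71, 107, 117, 118.
n = 9.
P10: r = 1.8; ranks 1–2 are 15, 20; interpolating gives 19.
P90: r = 8.2; ranks 8–9 are 117, 118; interpolating gives 117.2.
Difference: 117.2 − 19 = 98.2.

98.20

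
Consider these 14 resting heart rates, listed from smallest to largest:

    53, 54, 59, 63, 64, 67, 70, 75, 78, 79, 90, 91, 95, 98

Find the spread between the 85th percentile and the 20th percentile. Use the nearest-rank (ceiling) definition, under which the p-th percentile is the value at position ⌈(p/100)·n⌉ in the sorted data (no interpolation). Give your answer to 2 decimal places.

n = 14.
P20: rank ⌈20/100·14⌉ = 3 → 59.
P85: rank ⌈85/100·14⌉ = 12 → 91.
Difference: 91 − 59 = 32.

32.00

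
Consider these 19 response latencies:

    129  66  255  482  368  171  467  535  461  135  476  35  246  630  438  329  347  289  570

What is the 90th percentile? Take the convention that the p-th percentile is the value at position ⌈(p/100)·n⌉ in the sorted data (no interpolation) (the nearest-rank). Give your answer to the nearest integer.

Sorted: 35, 66, 129, 135, 171, 246, 255, 289, 329, 347, 368, 438, 461, 467, 476, 482, 535, 570, 630.
n = 19.
Position = ⌈90/100 · 19⌉ = ⌈17.1⌉ = 18.
The value at rank 18 is 570.

570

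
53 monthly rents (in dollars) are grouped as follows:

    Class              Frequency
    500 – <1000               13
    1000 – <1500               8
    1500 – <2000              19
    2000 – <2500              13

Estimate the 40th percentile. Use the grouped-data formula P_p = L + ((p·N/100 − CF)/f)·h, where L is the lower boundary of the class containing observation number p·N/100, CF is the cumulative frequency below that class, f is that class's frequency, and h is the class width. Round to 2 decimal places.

N = 53; target position k = 40/100 · 53 = 21.2.
Cumulative frequencies: 13, 21, 40, 53.
Observation 21.2 falls in the class 1500 – <2000.
L = 1500, CF = 21, f = 19, h = 500.
P40 = 1500 + ((21.2 − 21)/19)·500 = 1500 + 5.26316 = 1505.26.

1505.26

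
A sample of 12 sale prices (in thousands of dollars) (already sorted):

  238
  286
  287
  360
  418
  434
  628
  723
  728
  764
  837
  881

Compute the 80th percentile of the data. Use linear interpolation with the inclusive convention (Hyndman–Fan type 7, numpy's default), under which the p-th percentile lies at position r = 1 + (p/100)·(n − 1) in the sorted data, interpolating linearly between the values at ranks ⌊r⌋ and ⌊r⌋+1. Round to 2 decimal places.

n = 12.
r = 1 + (80/100)·(12 − 1) = 1 + 8.8 = 9.8.
Rank 9 is 728 and rank 10 is 764.
Interpolate: 728 + 0.8·(764 − 728) = 728 + 0.8·36 = 756.8.

756.80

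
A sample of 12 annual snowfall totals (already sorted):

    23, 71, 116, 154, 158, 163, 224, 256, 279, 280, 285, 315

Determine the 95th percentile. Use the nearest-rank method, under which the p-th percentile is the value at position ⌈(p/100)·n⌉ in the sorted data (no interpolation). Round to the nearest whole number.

315

n = 12.
Position = ⌈95/100 · 12⌉ = ⌈11.4⌉ = 12.
The value at rank 12 is 315.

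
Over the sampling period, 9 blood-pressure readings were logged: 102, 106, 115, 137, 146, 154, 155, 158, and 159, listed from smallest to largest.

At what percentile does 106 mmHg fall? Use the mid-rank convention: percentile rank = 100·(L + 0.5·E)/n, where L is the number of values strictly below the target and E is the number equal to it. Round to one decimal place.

16.7

Count below 106: L = 1; count equal: E = 1; n = 9.
Percentile rank = 100·(1 + 0.5·1)/9 = 100·1.5/9 = 16.67.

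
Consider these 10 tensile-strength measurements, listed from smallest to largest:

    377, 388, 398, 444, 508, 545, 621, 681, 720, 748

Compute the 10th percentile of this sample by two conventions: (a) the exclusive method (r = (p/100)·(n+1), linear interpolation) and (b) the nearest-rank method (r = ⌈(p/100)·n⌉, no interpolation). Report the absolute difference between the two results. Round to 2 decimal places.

n = 10.
(a) r = 1.1; between ranks 1 (377) and 2 (388): 378.1.
(b) the nearest-rank method: rank 1 → 377.
|378.1 − 377| = 1.1.

1.10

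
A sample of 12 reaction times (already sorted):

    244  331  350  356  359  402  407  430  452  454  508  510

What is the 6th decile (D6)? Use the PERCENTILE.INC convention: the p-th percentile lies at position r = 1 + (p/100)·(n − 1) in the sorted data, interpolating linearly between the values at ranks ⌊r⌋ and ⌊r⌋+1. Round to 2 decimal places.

n = 12.
r = 1 + (60/100)·(12 − 1) = 1 + 6.6 = 7.6.
Rank 7 is 407 and rank 8 is 430.
Interpolate: 407 + 0.6·(430 − 407) = 407 + 0.6·23 = 420.8.

420.80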